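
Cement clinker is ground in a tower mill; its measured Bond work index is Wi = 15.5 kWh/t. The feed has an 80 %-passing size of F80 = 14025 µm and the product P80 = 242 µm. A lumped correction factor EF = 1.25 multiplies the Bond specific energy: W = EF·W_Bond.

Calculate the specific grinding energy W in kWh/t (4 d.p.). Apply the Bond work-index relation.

W = 10.8187 kWh/t

W = 10·Wi·[P80^(−½) − F80^(−½)]
1/√242 = 0.064282;  1/√14025 = 0.008444
W = 10·15.5·(0.064282 − 0.008444) = 8.6550 kWh/t
Apply correction: 8.6550 × 1.25 = 10.8187 kWh/t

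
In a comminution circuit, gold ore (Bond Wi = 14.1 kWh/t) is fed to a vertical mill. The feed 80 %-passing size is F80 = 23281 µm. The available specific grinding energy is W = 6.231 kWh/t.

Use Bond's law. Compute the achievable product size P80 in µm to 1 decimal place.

W = 10 Wi / √P80 − 10 Wi / √F80
P80^-0.5 = F80^-0.5 + W/(10 Wi)
  = 6.2310/(10·14.1) + 1/√23281 = 0.044191 + 0.006554 = 0.050745
P80 = (1/0.050745)² = 19.7062² = 388.34 µm

P80 = 388.3 µm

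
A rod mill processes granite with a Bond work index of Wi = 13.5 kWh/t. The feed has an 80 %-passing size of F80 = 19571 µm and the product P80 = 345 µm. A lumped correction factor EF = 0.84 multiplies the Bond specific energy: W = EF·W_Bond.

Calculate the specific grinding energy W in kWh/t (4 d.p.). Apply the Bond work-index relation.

W = 10·Wi·[P80^(−½) − F80^(−½)]
1/√345 = 0.053838;  1/√19571 = 0.007148
W = 10·13.5·(0.053838 − 0.007148) = 6.3032 kWh/t
Corrected W = EF·W_Bond = 0.84·6.3032 = 5.2947 kWh/t

W = 5.2947 kWh/t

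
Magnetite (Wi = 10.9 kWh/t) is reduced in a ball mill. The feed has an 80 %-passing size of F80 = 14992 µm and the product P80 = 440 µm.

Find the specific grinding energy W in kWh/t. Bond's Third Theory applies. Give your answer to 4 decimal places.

W = 4.3062 kWh/t

W = 10·Wi·(P80^(-½) − F80^(-½))
1/√440 = 0.047673;  1/√14992 = 0.008167
W = 10·10.9·(0.047673 − 0.008167) = 4.3062 kWh/t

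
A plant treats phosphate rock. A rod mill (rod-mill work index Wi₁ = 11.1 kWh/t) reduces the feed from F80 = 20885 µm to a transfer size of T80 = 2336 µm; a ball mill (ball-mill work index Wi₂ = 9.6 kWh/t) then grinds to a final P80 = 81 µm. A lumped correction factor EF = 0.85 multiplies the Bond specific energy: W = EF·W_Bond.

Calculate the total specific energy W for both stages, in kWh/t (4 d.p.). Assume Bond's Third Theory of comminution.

Bond: W = 10·Wi·(1/√P80 − 1/√F80)
Stage 1 (20885→2336 µm, Wi₁=11.1): W₁ = 10·11.1·(0.020690 − 0.006920) = 1.5285 kWh/t
Stage 2 (2336→81 µm, Wi₂=9.6): W₂ = 10·9.6·(0.111111 − 0.020690) = 8.6804 kWh/t
W = W₁ + W₂ = 1.5285 + 8.6804 = 10.2089 kWh/t
Apply correction: 10.2089 × 0.85 = 8.6776 kWh/t

W = 8.6776 kWh/t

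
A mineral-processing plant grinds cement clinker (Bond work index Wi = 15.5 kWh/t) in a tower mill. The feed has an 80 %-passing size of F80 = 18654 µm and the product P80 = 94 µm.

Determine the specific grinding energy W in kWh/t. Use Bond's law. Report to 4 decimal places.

W = 14.8522 kWh/t

Bond:  W = 10 Wi (1/√P − 1/√F)
1/√94 = 0.103142;  1/√18654 = 0.007322
W = 10·15.5·(0.103142 − 0.007322) = 14.8522 kWh/t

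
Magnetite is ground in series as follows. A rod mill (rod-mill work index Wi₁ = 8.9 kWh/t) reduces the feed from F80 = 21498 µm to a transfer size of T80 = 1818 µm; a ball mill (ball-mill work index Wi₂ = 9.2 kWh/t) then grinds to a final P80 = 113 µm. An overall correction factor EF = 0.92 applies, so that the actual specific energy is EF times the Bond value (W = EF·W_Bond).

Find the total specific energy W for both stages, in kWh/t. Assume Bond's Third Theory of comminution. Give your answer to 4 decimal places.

W = 7.3391 kWh/t

W = 10 Wi / √P80 − 10 Wi / √F80
Stage 1 (21498→1818 µm, Wi₁=8.9): W₁ = 10·8.9·(0.023453 − 0.006820) = 1.4803 kWh/t
Stage 2 (1818→113 µm, Wi₂=9.2): W₂ = 10·9.2·(0.094072 − 0.023453) = 6.4969 kWh/t
W = W₁ + W₂ = 1.4803 + 6.4969 = 7.9773 kWh/t
Apply correction: 7.9773 × 0.92 = 7.3391 kWh/t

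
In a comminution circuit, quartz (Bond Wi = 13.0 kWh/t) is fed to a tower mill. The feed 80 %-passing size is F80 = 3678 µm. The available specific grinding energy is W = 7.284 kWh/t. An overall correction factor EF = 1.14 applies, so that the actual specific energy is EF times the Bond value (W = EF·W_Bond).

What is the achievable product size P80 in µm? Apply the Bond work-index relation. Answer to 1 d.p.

P80 = 232.1 µm

W = 10·Wi·[P80^(−½) − F80^(−½)]
W_Bond = W / EF = 7.284 / 1.14 = 6.3895 kWh/t
⇒ 1/√P80 = W_Bond/(10·Wi) + 1/√F80
  = 6.3895/(10·13.0) + 1/√3678 = 0.049150 + 0.016489 = 0.065639
P80 = (1/0.065639)² = 15.2349² = 232.10 µm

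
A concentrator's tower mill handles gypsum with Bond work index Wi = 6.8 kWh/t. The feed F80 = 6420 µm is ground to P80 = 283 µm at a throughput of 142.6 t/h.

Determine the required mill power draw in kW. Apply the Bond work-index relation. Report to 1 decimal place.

W_Bond = 10·Wi·(1/√P₈₀ − 1/√F₈₀)
W = 10·6.8·(1/√283 − 1/√6420) = 10·6.8·(0.046963) = 3.1935 kWh/t
P = W·T = 3.1935·142.6 = 455.4 kW

P = 455.4 kW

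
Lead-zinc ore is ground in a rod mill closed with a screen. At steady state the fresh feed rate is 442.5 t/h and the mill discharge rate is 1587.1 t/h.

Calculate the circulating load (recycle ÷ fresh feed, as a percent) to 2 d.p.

CL = 258.67 %

M = F + R at steady state, so:
R = M − F = 1587.1 − 442.5 = 1144.6 t/h
CL = 100·R/F = 100·1144.6/442.5 = 258.67 %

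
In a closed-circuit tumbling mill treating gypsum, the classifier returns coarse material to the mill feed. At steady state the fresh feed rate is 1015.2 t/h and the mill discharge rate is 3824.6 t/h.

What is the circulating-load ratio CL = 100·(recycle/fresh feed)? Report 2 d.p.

CL = 276.73 %

Steady state: M = F + R.
R = M − F = 3824.6 − 1015.2 = 2809.4 t/h
CL = 100·R/F = 100·2809.4/1015.2 = 276.73 %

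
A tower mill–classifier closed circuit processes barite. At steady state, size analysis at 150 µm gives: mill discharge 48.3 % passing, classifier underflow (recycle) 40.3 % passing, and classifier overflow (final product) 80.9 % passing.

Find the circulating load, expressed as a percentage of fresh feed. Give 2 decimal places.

CL = 407.50 %

Classifier node, passing 150 µm:
(1+r)·d = r·u + o ⇒ r = (o−d)/(d−u)
r = (80.9 − 48.3)/(48.3 − 40.3) = 32.6/8.0 = 4.0750
CL = 100·r = 407.50 %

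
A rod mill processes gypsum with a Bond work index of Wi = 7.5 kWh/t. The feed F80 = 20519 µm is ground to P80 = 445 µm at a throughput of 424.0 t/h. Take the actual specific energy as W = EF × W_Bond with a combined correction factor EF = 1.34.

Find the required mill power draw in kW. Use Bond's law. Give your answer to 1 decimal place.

P = 1722.5 kW

W = 10·Wi·(P80^(-½) − F80^(-½))
W = 10·7.5·(1/√445 − 1/√20519) = 10·7.5·(0.040423) = 3.0318 kWh/t
With EF = 1.34: W = 3.0318·1.34 = 4.0626 kWh/t
P = W·T = 4.0626·424.0 = 1722.5 kW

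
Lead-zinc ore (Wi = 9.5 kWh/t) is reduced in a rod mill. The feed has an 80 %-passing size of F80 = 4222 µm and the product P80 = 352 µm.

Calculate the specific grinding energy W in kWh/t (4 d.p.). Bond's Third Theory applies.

W = 3.6015 kWh/t

Bond:  W = 10 Wi (1/√P − 1/√F)
1/√352 = 0.053300;  1/√4222 = 0.015390
W = 10·9.5·(0.053300 − 0.015390) = 3.6015 kWh/t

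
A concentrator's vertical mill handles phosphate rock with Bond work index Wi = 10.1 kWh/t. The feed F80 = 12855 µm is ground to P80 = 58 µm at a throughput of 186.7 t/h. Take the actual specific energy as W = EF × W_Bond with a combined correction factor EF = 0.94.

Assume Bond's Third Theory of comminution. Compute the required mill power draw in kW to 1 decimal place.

W = 10·Wi·(P80^(-½) − F80^(-½))
W = 10·10.1·(1/√58 − 1/√12855) = 10·10.1·(0.122487) = 12.3711 kWh/t
W_actual = 0.94 × 12.3711 = 11.6289 kWh/t
P = W·T = 11.6289·186.7 = 2171.1 kW

P = 2171.1 kW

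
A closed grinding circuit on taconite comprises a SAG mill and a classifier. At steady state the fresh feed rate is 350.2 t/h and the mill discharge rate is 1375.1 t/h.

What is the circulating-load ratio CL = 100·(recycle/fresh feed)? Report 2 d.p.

Mill node: discharge = fresh + recycle.
R = M − F = 1375.1 − 350.2 = 1024.9 t/h
CL = 100·R/F = 100·1024.9/350.2 = 292.66 %

CL = 292.66 %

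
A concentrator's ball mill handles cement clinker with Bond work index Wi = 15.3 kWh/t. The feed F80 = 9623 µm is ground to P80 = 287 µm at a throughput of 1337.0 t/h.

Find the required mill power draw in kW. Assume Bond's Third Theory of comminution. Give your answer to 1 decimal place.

P = 9989.6 kW

Bond:  W = 10 Wi (1/√P − 1/√F)
W = 10·15.3·(1/√287 − 1/√9623) = 10·15.3·(0.048834) = 7.4716 kWh/t
Mill draw = 7.4716 × 1337.0 = 9989.6 kW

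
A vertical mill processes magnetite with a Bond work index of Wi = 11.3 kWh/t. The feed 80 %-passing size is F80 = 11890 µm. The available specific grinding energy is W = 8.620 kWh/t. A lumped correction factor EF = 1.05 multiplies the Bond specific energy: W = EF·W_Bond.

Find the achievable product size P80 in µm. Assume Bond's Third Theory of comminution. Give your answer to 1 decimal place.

W = 10·Wi·[P80^(−½) − F80^(−½)]
W_Bond = W / EF = 8.620 / 1.05 = 8.2095 kWh/t
⇒ 1/√P80 = W_Bond/(10·Wi) + 1/√F80
  = 8.2095/(10·11.3) + 1/√11890 = 0.072651 + 0.009171 = 0.081821
P80 = (1/0.081821)² = 12.2217² = 149.37 µm

P80 = 149.4 µm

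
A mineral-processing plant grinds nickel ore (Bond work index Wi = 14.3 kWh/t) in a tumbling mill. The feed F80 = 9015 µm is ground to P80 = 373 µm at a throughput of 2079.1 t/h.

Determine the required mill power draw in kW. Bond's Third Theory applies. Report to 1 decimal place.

W = 10 Wi (P80^-0.5 − F80^-0.5)
W = 10·14.3·(1/√373 − 1/√9015) = 10·14.3·(0.041246) = 5.8982 kWh/t
P = W·T = 5.8982·2079.1 = 12262.9 kW

P = 12262.9 kW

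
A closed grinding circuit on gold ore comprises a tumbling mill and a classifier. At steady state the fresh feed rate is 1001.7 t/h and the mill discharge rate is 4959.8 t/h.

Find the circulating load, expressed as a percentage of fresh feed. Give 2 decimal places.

CL = 395.14 %

M = F + R at steady state, so:
R = M − F = 4959.8 − 1001.7 = 3958.1 t/h
CL = 100·R/F = 100·3958.1/1001.7 = 395.14 %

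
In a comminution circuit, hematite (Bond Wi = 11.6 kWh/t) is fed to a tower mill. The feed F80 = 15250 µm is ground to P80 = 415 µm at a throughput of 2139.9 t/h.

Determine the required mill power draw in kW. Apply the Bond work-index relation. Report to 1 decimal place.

W = 10 Wi / √P80 − 10 Wi / √F80
W = 10·11.6·(1/√415 − 1/√15250) = 10·11.6·(0.040990) = 4.7549 kWh/t
P_mill = W·ṁ = 4.7549·2139.9 = 10175.0 kW

P = 10175.0 kW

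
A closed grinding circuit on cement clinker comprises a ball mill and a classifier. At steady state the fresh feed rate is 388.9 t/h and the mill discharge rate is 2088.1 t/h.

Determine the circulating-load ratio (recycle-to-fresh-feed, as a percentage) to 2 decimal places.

CL = 436.92 %

Discharge = new feed + return, hence
R = M − F = 2088.1 − 388.9 = 1699.2 t/h
CL = 100·R/F = 100·1699.2/388.9 = 436.92 %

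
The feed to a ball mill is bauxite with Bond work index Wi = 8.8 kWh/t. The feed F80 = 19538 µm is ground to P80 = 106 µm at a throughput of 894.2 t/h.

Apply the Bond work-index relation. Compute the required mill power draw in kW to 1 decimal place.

Bond:  W = 10 Wi (1/√P − 1/√F)
W = 10·8.8·(1/√106 − 1/√19538) = 10·8.8·(0.089974) = 7.9177 kWh/t
P_mill = W·ṁ = 7.9177·894.2 = 7080.0 kW

P = 7080.0 kW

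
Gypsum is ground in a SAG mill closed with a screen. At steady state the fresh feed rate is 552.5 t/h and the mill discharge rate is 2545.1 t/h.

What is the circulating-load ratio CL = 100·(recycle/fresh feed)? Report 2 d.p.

M = F + R at steady state, so:
R = M − F = 2545.1 − 552.5 = 1992.6 t/h
CL = 100·R/F = 100·1992.6/552.5 = 360.65 %

CL = 360.65 %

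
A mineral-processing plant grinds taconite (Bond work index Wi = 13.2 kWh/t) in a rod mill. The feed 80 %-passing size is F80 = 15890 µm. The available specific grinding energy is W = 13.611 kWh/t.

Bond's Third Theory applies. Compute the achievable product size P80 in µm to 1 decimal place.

P80 = 81.1 µm

Bond:  W = 10 Wi (1/√P − 1/√F)
P80^-0.5 = F80^-0.5 + W/(10 Wi)
  = 13.6110/(10·13.2) + 1/√15890 = 0.103114 + 0.007933 = 0.111047
P80 = (1/0.111047)² = 9.0052² = 81.09 µm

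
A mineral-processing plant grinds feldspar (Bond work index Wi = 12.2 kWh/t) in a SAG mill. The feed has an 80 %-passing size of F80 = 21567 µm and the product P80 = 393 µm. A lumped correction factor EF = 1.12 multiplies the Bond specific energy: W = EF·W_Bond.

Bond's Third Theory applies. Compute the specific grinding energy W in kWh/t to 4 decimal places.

W = 5.9621 kWh/t

W_Bond = 10·Wi·(1/√P₈₀ − 1/√F₈₀)
1/√393 = 0.050443;  1/√21567 = 0.006809
W = 10·12.2·(0.050443 − 0.006809) = 5.3233 kWh/t
W_actual = 1.12 × 5.3233 = 5.9621 kWh/t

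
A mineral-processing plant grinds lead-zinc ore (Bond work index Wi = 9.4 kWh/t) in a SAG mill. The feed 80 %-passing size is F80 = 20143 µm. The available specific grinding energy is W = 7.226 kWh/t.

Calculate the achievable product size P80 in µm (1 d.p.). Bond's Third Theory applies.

W = 10·Wi·[P80^(−½) − F80^(−½)]
⇒ 1/√P80 = W/(10·Wi) + 1/√F80
  = 7.2260/(10·9.4) + 1/√20143 = 0.076872 + 0.007046 = 0.083918
P80 = (1/0.083918)² = 11.9164² = 142.00 µm

P80 = 142.0 µm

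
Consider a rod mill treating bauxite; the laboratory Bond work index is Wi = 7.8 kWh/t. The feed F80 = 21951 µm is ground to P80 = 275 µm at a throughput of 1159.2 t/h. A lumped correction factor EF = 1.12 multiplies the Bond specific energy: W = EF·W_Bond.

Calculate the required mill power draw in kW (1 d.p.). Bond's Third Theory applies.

W = 10 Wi (1/√P80 − 1/√F80)  [Bond]
W = 10·7.8·(1/√275 − 1/√21951) = 10·7.8·(0.053553) = 4.1771 kWh/t
W_actual = 1.12 × 4.1771 = 4.6784 kWh/t
Mill draw = 4.6784 × 1159.2 = 5423.2 kW

P = 5423.2 kW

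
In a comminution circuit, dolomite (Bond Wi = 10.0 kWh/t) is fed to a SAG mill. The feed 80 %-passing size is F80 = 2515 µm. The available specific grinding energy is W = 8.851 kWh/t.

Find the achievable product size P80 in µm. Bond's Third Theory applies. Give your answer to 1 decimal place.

P80 = 85.0 µm

W = 10·Wi·(P80^(-½) − F80^(-½))
P80^-0.5 = F80^-0.5 + W/(10 Wi)
  = 8.8510/(10·10.0) + 1/√2515 = 0.088510 + 0.019940 = 0.108450
P80 = (1/0.108450)² = 9.2208² = 85.02 µm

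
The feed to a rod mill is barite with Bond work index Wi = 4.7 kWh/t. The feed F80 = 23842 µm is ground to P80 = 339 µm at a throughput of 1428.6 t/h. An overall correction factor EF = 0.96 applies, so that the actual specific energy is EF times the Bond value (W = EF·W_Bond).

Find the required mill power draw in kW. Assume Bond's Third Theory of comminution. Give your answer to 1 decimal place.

W = 10·Wi·(P80^(-½) − F80^(-½))
W = 10·4.7·(1/√339 − 1/√23842) = 10·4.7·(0.047836) = 2.2483 kWh/t
W_actual = 0.96 × 2.2483 = 2.1584 kWh/t
P = W·T = 2.1584·1428.6 = 3083.4 kW

P = 3083.4 kW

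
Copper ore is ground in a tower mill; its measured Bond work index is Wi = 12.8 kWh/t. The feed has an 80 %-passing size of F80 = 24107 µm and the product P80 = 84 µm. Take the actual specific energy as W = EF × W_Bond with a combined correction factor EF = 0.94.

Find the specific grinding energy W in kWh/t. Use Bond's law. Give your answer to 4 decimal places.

W = 10 Wi (P80^-0.5 − F80^-0.5)
1/√84 = 0.109109;  1/√24107 = 0.006441
W = 10·12.8·(0.109109 − 0.006441) = 13.1415 kWh/t
Apply correction: 13.1415 × 0.94 = 12.3531 kWh/t

W = 12.3531 kWh/t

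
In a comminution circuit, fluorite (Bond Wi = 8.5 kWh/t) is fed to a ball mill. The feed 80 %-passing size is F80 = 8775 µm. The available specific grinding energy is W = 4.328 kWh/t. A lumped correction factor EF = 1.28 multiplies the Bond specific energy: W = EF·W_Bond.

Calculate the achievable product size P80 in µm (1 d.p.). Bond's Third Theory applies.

P80 = 392.8 µm

W = 10 Wi (P80^-0.5 − F80^-0.5)
W_Bond = W / EF = 4.328 / 1.28 = 3.3813 kWh/t
P80^-0.5 = F80^-0.5 + W_Bond/(10 Wi)
  = 3.3813/(10·8.5) + 1/√8775 = 0.039779 + 0.010675 = 0.050455
P80 = (1/0.050455)² = 19.8198² = 392.82 µm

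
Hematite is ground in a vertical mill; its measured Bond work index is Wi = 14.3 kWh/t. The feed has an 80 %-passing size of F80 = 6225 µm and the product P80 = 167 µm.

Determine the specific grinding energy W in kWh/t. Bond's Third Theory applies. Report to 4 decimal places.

W = 9.2532 kWh/t

W = 10·Wi·[P80^(−½) − F80^(−½)]
1/√167 = 0.077382;  1/√6225 = 0.012674
W = 10·14.3·(0.077382 − 0.012674) = 9.2532 kWh/t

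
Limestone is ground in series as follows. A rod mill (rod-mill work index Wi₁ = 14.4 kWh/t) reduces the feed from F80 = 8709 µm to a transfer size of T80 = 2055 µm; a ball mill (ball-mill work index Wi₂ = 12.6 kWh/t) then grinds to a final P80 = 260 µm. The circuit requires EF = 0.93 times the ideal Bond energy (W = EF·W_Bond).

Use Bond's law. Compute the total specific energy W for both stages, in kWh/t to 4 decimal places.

W = 10 Wi (P80^-0.5 − F80^-0.5)
Stage 1 (8709→2055 µm, Wi₁=14.4): W₁ = 10·14.4·(0.022059 − 0.010716) = 1.6335 kWh/t
Stage 2 (2055→260 µm, Wi₂=12.6): W₂ = 10·12.6·(0.062017 − 0.022059) = 5.0347 kWh/t
W = W₁ + W₂ = 1.6335 + 5.0347 = 6.6682 kWh/t
With EF = 0.93: W = 6.6682·0.93 = 6.2014 kWh/t

W = 6.2014 kWh/t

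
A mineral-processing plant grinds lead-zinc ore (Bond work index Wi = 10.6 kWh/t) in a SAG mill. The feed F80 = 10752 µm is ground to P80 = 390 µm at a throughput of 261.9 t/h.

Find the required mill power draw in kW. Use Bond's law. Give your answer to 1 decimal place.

Bond:  W = 10 Wi (1/√P − 1/√F)
W = 10·10.6·(1/√390 − 1/√10752) = 10·10.6·(0.040993) = 4.3453 kWh/t
P = W·T = 4.3453·261.9 = 1138.0 kW

P = 1138.0 kW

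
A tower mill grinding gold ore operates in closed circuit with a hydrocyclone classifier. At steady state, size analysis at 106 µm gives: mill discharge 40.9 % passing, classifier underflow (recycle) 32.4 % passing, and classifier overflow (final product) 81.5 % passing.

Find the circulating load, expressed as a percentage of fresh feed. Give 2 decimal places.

CL = 477.65 %

Classifier node, passing 106 µm:
r = (o − d)/(d − u)
r = (81.5 − 40.9)/(40.9 − 32.4) = 40.6/8.5 = 4.7765
CL = 100·r = 477.65 %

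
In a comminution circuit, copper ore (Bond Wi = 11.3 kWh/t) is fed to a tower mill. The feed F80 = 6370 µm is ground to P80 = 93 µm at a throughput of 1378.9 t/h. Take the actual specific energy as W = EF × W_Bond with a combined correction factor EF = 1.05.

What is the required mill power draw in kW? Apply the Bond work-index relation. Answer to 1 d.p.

W_Bond = 10·Wi·(1/√P₈₀ − 1/√F₈₀)
W = 10·11.3·(1/√93 − 1/√6370) = 10·11.3·(0.091166) = 10.3017 kWh/t
Apply correction: 10.3017 × 1.05 = 10.8168 kWh/t
Mill draw = 10.8168 × 1378.9 = 14915.3 kW

P = 14915.3 kW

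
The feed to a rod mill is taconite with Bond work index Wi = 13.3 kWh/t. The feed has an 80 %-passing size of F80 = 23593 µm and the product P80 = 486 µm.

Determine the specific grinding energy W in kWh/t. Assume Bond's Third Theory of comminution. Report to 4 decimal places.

W_Bond = 10·Wi·(1/√P₈₀ − 1/√F₈₀)
1/√486 = 0.045361;  1/√23593 = 0.006510
W = 10·13.3·(0.045361 − 0.006510) = 5.1671 kWh/t

W = 5.1671 kWh/t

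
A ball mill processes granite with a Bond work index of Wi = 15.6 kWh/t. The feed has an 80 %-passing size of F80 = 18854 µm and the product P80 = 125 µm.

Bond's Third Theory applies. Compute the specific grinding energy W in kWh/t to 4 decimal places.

W = 10·Wi·[P80^(−½) − F80^(−½)]
1/√125 = 0.089443;  1/√18854 = 0.007283
W = 10·15.6·(0.089443 − 0.007283) = 12.8169 kWh/t

W = 12.8169 kWh/t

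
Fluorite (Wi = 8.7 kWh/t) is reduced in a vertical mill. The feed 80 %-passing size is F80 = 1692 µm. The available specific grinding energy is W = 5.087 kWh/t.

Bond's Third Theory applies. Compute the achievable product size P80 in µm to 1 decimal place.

W = 10 Wi (P80^-0.5 − F80^-0.5)
⇒ 1/√P80 = W/(10 Wi) + 1/√F80
  = 5.0870/(10·8.7) + 1/√1692 = 0.058471 + 0.024311 = 0.082782
P80 = (1/0.082782)² = 12.0799² = 145.92 µm

P80 = 145.9 µm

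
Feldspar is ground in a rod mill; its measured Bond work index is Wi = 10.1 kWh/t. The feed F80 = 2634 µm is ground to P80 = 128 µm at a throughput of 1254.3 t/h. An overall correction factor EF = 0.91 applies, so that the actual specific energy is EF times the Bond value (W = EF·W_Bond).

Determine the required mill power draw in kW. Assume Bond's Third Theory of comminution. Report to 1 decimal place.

P = 7943.4 kW

W = 10 Wi / √P80 − 10 Wi / √F80
W = 10·10.1·(1/√128 − 1/√2634) = 10·10.1·(0.068904) = 6.9593 kWh/t
With EF = 0.91: W = 6.9593·0.91 = 6.3329 kWh/t
Mill draw = 6.3329 × 1254.3 = 7943.4 kW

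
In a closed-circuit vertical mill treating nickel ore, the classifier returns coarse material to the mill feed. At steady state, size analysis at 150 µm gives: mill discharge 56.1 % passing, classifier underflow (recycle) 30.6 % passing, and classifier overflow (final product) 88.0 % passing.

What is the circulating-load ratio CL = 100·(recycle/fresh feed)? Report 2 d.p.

CL = 125.10 %

Let r = R/F. Size balance at 150 µm:
Fd + Rd = Ru + Fo ⇒ R/F = (o−d)/(d−u)
r = (88.0 − 56.1)/(56.1 − 30.6) = 31.9/25.5 = 1.2510
CL = 100·r = 125.10 %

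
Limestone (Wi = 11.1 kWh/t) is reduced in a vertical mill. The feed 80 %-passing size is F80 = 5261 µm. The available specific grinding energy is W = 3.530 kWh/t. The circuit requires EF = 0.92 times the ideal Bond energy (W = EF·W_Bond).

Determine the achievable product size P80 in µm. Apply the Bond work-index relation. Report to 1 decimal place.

W = 10 Wi (1/√P80 − 1/√F80)  [Bond]
W_Bond = W / EF = 3.530 / 0.92 = 3.8370 kWh/t
P80^-0.5 = F80^-0.5 + W_Bond/(10 Wi)
  = 3.8370/(10·11.1) + 1/√5261 = 0.034567 + 0.013787 = 0.048354
P80 = (1/0.048354)² = 20.6808² = 427.70 µm

P80 = 427.7 µm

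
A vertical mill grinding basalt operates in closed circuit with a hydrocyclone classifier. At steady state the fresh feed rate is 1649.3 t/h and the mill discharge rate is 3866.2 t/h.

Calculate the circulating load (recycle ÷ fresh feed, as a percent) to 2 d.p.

M = F + R at steady state, so:
R = M − F = 3866.2 − 1649.3 = 2216.9 t/h
CL = 100·R/F = 100·2216.9/1649.3 = 134.41 %

CL = 134.41 %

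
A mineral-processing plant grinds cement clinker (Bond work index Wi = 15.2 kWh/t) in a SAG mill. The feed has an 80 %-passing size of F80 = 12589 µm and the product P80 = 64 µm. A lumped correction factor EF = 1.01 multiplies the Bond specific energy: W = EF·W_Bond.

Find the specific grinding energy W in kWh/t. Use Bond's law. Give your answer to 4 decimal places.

W_Bond = 10·Wi·(1/√P₈₀ − 1/√F₈₀)
1/√64 = 0.125000;  1/√12589 = 0.008913
W = 10·15.2·(0.125000 − 0.008913) = 17.6453 kWh/t
W_actual = 1.01 × 17.6453 = 17.8217 kWh/t

W = 17.8217 kWh/t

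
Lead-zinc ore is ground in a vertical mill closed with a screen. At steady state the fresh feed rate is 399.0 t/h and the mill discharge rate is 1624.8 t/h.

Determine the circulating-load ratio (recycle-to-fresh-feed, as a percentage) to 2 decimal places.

Steady state: M = F + R.
R = M − F = 1624.8 − 399.0 = 1225.8 t/h
CL = 100·R/F = 100·1225.8/399.0 = 307.22 %

CL = 307.22 %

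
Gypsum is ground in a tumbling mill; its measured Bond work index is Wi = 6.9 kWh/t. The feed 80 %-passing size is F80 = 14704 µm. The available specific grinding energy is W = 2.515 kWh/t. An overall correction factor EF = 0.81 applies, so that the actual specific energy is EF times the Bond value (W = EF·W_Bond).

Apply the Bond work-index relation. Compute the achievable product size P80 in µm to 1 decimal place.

P80 = 352.7 µm

W = 10 Wi (P80^-0.5 − F80^-0.5)
W_Bond = W / EF = 2.515 / 0.81 = 3.1049 kWh/t
P80^-0.5 = F80^-0.5 + W_Bond/(10 Wi)
  = 3.1049/(10·6.9) + 1/√14704 = 0.044999 + 0.008247 = 0.053246
P80 = (1/0.053246)² = 18.7808² = 352.72 µm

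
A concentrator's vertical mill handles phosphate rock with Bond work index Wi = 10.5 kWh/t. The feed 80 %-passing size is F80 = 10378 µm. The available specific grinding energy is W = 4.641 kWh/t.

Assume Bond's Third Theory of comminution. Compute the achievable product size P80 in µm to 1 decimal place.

W = 10 Wi (P80^-0.5 − F80^-0.5)
P80^-0.5 = F80^-0.5 + W/(10 Wi)
  = 4.6410/(10·10.5) + 1/√10378 = 0.044200 + 0.009816 = 0.054016
P80 = (1/0.054016)² = 18.5130² = 342.73 µm

P80 = 342.7 µm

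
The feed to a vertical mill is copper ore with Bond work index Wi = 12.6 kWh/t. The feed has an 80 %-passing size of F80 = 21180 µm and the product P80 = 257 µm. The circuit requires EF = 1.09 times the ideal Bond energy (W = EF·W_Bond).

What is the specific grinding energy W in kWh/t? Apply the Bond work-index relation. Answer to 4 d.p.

W = 7.6233 kWh/t

W = 10 Wi (P80^-0.5 − F80^-0.5)
1/√257 = 0.062378;  1/√21180 = 0.006871
W = 10·12.6·(0.062378 − 0.006871) = 6.9939 kWh/t
W_actual = 1.09 × 6.9939 = 7.6233 kWh/t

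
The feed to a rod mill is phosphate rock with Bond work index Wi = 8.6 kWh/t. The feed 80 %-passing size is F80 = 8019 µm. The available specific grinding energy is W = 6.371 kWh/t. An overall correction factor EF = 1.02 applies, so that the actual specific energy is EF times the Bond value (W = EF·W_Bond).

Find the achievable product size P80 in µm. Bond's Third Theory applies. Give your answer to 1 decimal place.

P80 = 142.4 µm

W = 10·Wi·[P80^(−½) − F80^(−½)]
W_Bond = W / EF = 6.371 / 1.02 = 6.2461 kWh/t
P80^(−½) = W_Bond/(10 Wi) + F80^(−½)
  = 6.2461/(10·8.6) + 1/√8019 = 0.072629 + 0.011167 = 0.083796
P80 = (1/0.083796)² = 11.9338² = 142.41 µm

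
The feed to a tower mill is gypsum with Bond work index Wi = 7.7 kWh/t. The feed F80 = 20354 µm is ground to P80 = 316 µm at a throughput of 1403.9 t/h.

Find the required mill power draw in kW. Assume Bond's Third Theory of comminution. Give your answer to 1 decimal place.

P = 5323.4 kW

W = 10 Wi (1/√P80 − 1/√F80)  [Bond]
W = 10·7.7·(1/√316 − 1/√20354) = 10·7.7·(0.049245) = 3.7919 kWh/t
P_mill = W·ṁ = 3.7919·1403.9 = 5323.4 kW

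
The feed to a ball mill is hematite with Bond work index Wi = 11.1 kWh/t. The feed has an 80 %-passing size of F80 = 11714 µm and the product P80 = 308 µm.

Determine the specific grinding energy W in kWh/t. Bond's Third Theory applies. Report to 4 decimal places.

Bond:  W = 10 Wi (1/√P − 1/√F)
1/√308 = 0.056980;  1/√11714 = 0.009239
W = 10·11.1·(0.056980 − 0.009239) = 5.2992 kWh/t

W = 5.2992 kWh/t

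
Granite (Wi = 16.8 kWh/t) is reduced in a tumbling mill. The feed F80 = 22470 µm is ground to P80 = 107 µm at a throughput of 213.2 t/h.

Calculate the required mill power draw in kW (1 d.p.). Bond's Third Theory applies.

P = 3223.7 kW

Bond: W = 10·Wi·(1/√P80 − 1/√F80)
W = 10·16.8·(1/√107 − 1/√22470) = 10·16.8·(0.090003) = 15.1204 kWh/t
P_mill = W·ṁ = 15.1204·213.2 = 3223.7 kW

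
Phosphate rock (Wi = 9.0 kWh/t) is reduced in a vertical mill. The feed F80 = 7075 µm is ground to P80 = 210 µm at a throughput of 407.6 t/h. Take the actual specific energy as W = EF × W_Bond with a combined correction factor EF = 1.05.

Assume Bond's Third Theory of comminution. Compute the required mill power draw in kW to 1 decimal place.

W = 10 Wi (1/√P80 − 1/√F80)  [Bond]
W = 10·9.0·(1/√210 − 1/√7075) = 10·9.0·(0.057118) = 5.1406 kWh/t
Corrected W = EF·W_Bond = 1.05·5.1406 = 5.3976 kWh/t
P_mill = W·ṁ = 5.3976·407.6 = 2200.1 kW

P = 2200.1 kW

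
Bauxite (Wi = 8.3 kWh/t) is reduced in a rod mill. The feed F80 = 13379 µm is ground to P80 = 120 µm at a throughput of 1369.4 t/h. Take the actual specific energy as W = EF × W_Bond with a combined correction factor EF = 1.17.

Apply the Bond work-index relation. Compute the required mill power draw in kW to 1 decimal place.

Bond: W = 10·Wi·(1/√P80 − 1/√F80)
W = 10·8.3·(1/√120 − 1/√13379) = 10·8.3·(0.082642) = 6.8593 kWh/t
Apply correction: 6.8593 × 1.17 = 8.0253 kWh/t
Mill draw = 8.0253 × 1369.4 = 10989.9 kW

P = 10989.9 kW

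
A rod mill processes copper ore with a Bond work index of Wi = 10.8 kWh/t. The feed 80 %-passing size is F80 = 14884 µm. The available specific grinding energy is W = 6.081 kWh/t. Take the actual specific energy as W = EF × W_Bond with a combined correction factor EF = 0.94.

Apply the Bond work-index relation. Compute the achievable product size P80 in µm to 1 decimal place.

P80 = 215.7 µm

W = 10 Wi / √P80 − 10 Wi / √F80
W_Bond = W / EF = 6.081 / 0.94 = 6.4691 kWh/t
1/√P80 = 1/√F80 + W_Bond/(10·Wi)
  = 6.4691/(10·10.8) + 1/√14884 = 0.059900 + 0.008197 = 0.068096
P80 = (1/0.068096)² = 14.6851² = 215.65 µm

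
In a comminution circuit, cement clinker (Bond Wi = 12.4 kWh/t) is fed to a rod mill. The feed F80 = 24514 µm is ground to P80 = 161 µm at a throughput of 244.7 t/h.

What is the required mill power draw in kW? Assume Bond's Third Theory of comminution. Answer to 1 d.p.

Bond:  W = 10 Wi (1/√P − 1/√F)
W = 10·12.4·(1/√161 − 1/√24514) = 10·12.4·(0.072424) = 8.9806 kWh/t
P_mill = W·ṁ = 8.9806·244.7 = 2197.5 kW

P = 2197.5 kW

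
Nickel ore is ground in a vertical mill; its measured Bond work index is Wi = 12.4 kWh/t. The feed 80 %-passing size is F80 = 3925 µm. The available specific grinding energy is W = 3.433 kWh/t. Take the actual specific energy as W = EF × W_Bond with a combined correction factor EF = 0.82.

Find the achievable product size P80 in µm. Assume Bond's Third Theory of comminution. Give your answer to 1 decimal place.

P80 = 404.4 µm

W = 10 Wi (1/√P80 − 1/√F80)  [Bond]
W_Bond = W / EF = 3.433 / 0.82 = 4.1866 kWh/t
⇒ 1/√P80 = W_Bond/(10·Wi) + 1/√F80
  = 4.1866/(10·12.4) + 1/√3925 = 0.033763 + 0.015962 = 0.049725
P80 = (1/0.049725)² = 20.1108² = 404.44 µm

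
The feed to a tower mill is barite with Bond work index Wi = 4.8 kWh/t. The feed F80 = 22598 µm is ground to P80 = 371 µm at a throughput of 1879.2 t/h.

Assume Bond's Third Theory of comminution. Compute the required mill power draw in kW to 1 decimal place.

Bond: W = 10·Wi·(1/√P80 − 1/√F80)
W = 10·4.8·(1/√371 − 1/√22598) = 10·4.8·(0.045265) = 2.1727 kWh/t
Mill draw = 2.1727 × 1879.2 = 4083.0 kW

P = 4083.0 kW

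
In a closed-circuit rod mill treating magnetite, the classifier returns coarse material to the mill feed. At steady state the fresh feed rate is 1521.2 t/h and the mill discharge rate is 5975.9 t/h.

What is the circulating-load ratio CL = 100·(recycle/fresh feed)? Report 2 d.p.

CL = 292.84 %

Steady state: M = F + R.
R = M − F = 5975.9 − 1521.2 = 4454.7 t/h
CL = 100·R/F = 100·4454.7/1521.2 = 292.84 %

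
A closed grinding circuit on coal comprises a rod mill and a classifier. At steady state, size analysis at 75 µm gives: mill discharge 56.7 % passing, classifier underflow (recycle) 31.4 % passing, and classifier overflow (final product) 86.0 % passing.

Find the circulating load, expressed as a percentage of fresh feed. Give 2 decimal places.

Two-product formula at 75 µm:
Fd + Rd = Ru + Fo ⇒ R/F = (o−d)/(d−u)
r = (86.0 − 56.7)/(56.7 − 31.4) = 29.3/25.3 = 1.1581
CL = 100·r = 115.81 %

CL = 115.81 %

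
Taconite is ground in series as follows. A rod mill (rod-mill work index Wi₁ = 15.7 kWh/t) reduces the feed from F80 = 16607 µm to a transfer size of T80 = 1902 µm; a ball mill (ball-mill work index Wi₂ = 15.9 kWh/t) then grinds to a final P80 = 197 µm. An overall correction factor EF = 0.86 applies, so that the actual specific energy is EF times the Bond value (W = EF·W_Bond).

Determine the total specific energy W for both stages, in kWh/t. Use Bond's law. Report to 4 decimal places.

W = 10·Wi·(P80^(-½) − F80^(-½))
Stage 1 (16607→1902 µm, Wi₁=15.7): W₁ = 10·15.7·(0.022930 − 0.007760) = 2.3816 kWh/t
Stage 2 (1902→197 µm, Wi₂=15.9): W₂ = 10·15.9·(0.071247 − 0.022930) = 7.6825 kWh/t
W = W₁ + W₂ = 2.3816 + 7.6825 = 10.0641 kWh/t
With EF = 0.86: W = 10.0641·0.86 = 8.6551 kWh/t

W = 8.6551 kWh/t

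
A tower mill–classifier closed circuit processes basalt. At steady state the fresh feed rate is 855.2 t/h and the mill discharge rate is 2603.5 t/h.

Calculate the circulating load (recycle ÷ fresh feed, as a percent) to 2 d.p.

M = F + R at steady state, so:
R = M − F = 2603.5 − 855.2 = 1748.3 t/h
CL = 100·R/F = 100·1748.3/855.2 = 204.43 %

CL = 204.43 %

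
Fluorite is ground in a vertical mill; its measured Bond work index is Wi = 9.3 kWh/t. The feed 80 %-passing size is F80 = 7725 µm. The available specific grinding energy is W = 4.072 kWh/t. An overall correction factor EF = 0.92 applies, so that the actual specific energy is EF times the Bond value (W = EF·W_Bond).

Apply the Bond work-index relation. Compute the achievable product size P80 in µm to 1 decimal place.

P80 = 287.6 µm

Bond:  W = 10 Wi (1/√P − 1/√F)
W_Bond = W / EF = 4.072 / 0.92 = 4.4261 kWh/t
P80^-0.5 = F80^-0.5 + W_Bond/(10 Wi)
  = 4.4261/(10·9.3) + 1/√7725 = 0.047592 + 0.011378 = 0.058970
P80 = (1/0.058970)² = 16.9578² = 287.57 µm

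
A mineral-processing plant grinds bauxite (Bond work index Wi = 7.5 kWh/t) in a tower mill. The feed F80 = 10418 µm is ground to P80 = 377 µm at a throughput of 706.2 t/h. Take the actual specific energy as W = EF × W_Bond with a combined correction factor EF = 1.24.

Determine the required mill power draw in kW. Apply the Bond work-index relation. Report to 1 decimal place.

W = 10·Wi·(P80^(-½) − F80^(-½))
W = 10·7.5·(1/√377 − 1/√10418) = 10·7.5·(0.041705) = 3.1279 kWh/t
Corrected W = EF·W_Bond = 1.24·3.1279 = 3.8786 kWh/t
Power = W × throughput = 3.8786 kWh/t × 706.2 t/h = 2739.1 kW

P = 2739.1 kW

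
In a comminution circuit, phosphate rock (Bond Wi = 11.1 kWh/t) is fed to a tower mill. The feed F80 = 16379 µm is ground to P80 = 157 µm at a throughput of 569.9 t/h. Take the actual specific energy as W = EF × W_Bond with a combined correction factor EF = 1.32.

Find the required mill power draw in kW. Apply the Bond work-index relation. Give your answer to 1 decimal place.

W = 10·Wi·(P80^(-½) − F80^(-½))
W = 10·11.1·(1/√157 − 1/√16379) = 10·11.1·(0.071995) = 7.9914 kWh/t
Apply correction: 7.9914 × 1.32 = 10.5487 kWh/t
Mill draw = 10.5487 × 569.9 = 6011.7 kW

P = 6011.7 kW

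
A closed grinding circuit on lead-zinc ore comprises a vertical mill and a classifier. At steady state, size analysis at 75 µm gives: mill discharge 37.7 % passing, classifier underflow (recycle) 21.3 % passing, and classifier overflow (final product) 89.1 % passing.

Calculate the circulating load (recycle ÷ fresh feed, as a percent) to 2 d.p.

CL = 313.41 %

Let r = R/F. Size balance at 75 µm:
Fd + Rd = Ru + Fo ⇒ R/F = (o−d)/(d−u)
r = (89.1 − 37.7)/(37.7 − 21.3) = 51.4/16.4 = 3.1341
CL = 100·r = 313.41 %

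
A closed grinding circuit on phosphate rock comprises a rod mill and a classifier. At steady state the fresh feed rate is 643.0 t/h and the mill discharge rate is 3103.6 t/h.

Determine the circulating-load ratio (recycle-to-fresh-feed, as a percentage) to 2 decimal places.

CL = 382.67 %

Steady state: M = F + R.
R = M − F = 3103.6 − 643.0 = 2460.6 t/h
CL = 100·R/F = 100·2460.6/643.0 = 382.67 %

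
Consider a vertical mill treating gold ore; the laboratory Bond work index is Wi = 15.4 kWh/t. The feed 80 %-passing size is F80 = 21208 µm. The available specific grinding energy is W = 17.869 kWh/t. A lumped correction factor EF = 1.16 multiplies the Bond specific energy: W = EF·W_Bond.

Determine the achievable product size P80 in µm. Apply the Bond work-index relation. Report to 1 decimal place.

W = 10 Wi (P80^-0.5 − F80^-0.5)
W_Bond = W / EF = 17.869 / 1.16 = 15.4043 kWh/t
⇒ 1/√P80 = W_Bond/(10 Wi) + 1/√F80
  = 15.4043/(10·15.4) + 1/√21208 = 0.100028 + 0.006867 = 0.106895
P80 = (1/0.106895)² = 9.3550² = 87.52 µm

P80 = 87.5 µm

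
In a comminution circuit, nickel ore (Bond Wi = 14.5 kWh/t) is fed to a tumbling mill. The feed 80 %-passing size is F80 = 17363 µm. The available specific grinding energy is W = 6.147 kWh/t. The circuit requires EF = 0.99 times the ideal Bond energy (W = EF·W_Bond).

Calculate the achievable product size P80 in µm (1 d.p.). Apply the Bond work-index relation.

P80 = 393.5 µm

W = 10·Wi·(P80^(-½) − F80^(-½))
W_Bond = W / EF = 6.147 / 0.99 = 6.2091 kWh/t
⇒ 1/√P80 = W_Bond/(10 Wi) + 1/√F80
  = 6.2091/(10·14.5) + 1/√17363 = 0.042821 + 0.007589 = 0.050410
P80 = (1/0.050410)² = 19.8372² = 393.51 µm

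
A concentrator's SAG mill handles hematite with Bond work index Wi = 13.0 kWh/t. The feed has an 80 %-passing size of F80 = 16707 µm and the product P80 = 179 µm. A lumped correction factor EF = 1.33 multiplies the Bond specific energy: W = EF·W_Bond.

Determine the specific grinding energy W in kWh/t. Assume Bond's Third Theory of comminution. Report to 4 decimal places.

W = 10 Wi / √P80 − 10 Wi / √F80
1/√179 = 0.074744;  1/√16707 = 0.007737
W = 10·13.0·(0.074744 − 0.007737) = 8.7109 kWh/t
W_actual = 1.33 × 8.7109 = 11.5855 kWh/t

W = 11.5855 kWh/t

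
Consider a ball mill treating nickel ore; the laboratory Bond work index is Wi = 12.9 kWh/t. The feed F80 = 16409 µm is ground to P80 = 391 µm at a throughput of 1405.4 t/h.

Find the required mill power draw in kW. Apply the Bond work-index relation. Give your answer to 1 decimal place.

W = 10 Wi (P80^-0.5 − F80^-0.5)
W = 10·12.9·(1/√391 − 1/√16409) = 10·12.9·(0.042766) = 5.5168 kWh/t
Power = W × throughput = 5.5168 kWh/t × 1405.4 t/h = 7753.3 kW

P = 7753.3 kW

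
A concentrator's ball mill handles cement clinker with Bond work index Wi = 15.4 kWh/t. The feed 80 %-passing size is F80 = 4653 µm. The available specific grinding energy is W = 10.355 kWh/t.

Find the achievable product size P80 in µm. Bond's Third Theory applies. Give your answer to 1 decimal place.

W = 10 Wi (1/√P80 − 1/√F80)  [Bond]
1/√P80 = 1/√F80 + W/(10·Wi)
  = 10.3550/(10·15.4) + 1/√4653 = 0.067240 + 0.014660 = 0.081900
P80 = (1/0.081900)² = 12.2100² = 149.08 µm

P80 = 149.1 µm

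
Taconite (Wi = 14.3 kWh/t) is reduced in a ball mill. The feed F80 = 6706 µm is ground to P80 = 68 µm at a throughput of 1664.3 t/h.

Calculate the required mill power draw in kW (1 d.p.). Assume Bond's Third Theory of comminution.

P = 25954.9 kW

Bond: W = 10·Wi·(1/√P80 − 1/√F80)
W = 10·14.3·(1/√68 − 1/√6706) = 10·14.3·(0.109056) = 15.5951 kWh/t
P = W·T = 15.5951·1664.3 = 25954.9 kW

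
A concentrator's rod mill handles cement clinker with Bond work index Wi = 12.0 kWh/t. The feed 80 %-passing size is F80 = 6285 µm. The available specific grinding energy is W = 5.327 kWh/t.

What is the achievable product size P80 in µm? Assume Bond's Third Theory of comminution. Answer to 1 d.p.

P80 = 307.7 µm

W = 10 Wi / √P80 − 10 Wi / √F80
P80^(−½) = W/(10 Wi) + F80^(−½)
  = 5.3270/(10·12.0) + 1/√6285 = 0.044392 + 0.012614 = 0.057006
P80 = (1/0.057006)² = 17.5422² = 307.73 µm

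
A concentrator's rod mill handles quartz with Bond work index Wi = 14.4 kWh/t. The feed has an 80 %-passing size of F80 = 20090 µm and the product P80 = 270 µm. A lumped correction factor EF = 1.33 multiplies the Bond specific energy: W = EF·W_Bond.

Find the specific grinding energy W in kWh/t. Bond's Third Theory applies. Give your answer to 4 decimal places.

W = 10·Wi·(P80^(-½) − F80^(-½))
1/√270 = 0.060858;  1/√20090 = 0.007055
W = 10·14.4·(0.060858 − 0.007055) = 7.7476 kWh/t
Apply correction: 7.7476 × 1.33 = 10.3043 kWh/t

W = 10.3043 kWh/t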